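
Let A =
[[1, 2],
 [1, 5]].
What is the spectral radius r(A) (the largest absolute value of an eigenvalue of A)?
r(A) = (6 + sqrt(24))/2 ≈ 5.4495

The eigenvalues of A are the roots of its characteristic polynomial. With M = A (coefficients from the trace and determinant):
  p(λ) = det(λ I - M) = λ^2 - 6λ + 3.
For λ^2 - 6λ + 3 the discriminant is 24. It is nonnegative but not a perfect square, so the roots are real and irrational: λ = (6 ± sqrt(24))/2 ≈ 5.4495, 0.5505.
Thus the eigenvalues (to 4 decimals) are 5.4495 (modulus 5.4495); 0.5505 (modulus 0.5505). The spectral radius is the largest modulus: r(A) = (6 + sqrt(24))/2 ≈ 5.4495. (Cross-check: r(A) ≤ ||A||_2 ≈ 5.5414; equality holds whenever A is normal, though it can also hold for some non-normal A.)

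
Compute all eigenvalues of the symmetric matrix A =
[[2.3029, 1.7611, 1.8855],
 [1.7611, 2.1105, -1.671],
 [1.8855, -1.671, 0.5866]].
sigma(A) ≈ {-2, 3, 4}

A is real symmetric, so its spectrum consists of real eigenvalues. Expanding the characteristic polynomial of the displayed matrix gives
  det(λ I - A) = p(λ) = λ^3 + (-5)λ^2 + (-2)λ + (23.9989).
Solving p(λ) = 0 yields eigenvalues ≈ -2, 3, 4. (A is shown rounded to 4 decimals, so these recover the underlying integer eigenvalues to within that precision.)
Verification: the trace of A = 5 equals the sum of eigenvalues 5, and det(A) ≈ -23.9989 matches the eigenvalue product -24.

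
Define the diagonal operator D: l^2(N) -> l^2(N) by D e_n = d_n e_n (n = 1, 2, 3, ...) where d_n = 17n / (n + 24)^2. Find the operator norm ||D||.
||D|| = 17/96 (attained at n = 24)

For D diagonal, ||D|| = sup_n |d_n|. Treat f(x) = 17x / (x + 24)^2 for real x > 0. By the quotient rule, f'(x) = 17(24 - x)/(x + 24)^3, which is positive for x < 24 and negative for x > 24. So f has a unique maximum at x = 24, and since 24 is a positive integer, the supremum over n ≥ 1 is attained at n = 24: d_24 = 17·24/(24 + 24)^2 = 17·24/2304 = 17/96. Hence ||D|| = 17/96.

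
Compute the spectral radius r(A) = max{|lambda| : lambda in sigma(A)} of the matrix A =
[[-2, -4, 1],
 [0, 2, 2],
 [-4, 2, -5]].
r(A) ≈ 4.6497

The eigenvalues of A are the roots of its characteristic polynomial. With M = A (coefficients from the trace, the sum of principal 2x2 minors, and det A):
  p(λ) = det(λ I - M) = λ^3 + 5λ^2 - 4λ - 68.
No integer candidate from the rational root theorem (±divisors of 68) is a root, so the roots are irrational. The cubic discriminant is Δ = -65712 < 0, so there is one real root and a complex-conjugate pair. p(3) = -8 and p(4) = 60 have opposite signs, so a root lies in (3, 4); Newton's method refines it to λ ≈ 3.1453. Dividing out (λ - (3.1453)) leaves approximately λ^2 + 8.1453λ + 21.6195. For λ^2 + 8.1453λ + 21.6195 the discriminant is -20.132. It is negative, so the remaining roots are the complex-conjugate pair λ ≈ -4.0727 ± 2.2434i. Their product equals the constant term, so |λ|^2 ≈ 21.6195 and |λ| ≈ 4.6497.
Thus the eigenvalues (to 4 decimals) are 3.1453 (modulus 3.1453); -4.0727 ± 2.2434i (modulus 4.6497). The spectral radius is the largest modulus: r(A) ≈ 4.6497. (Cross-check: r(A) ≤ ||A||_2 ≈ 6.8267; equality holds whenever A is normal, though it can also hold for some non-normal A.)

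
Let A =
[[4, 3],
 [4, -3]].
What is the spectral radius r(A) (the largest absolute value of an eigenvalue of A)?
r(A) = (1 + sqrt(97))/2 ≈ 5.4244

The eigenvalues of A are the roots of its characteristic polynomial. With M = A (coefficients from the trace and determinant):
  p(λ) = det(λ I - M) = λ^2 - λ - 24.
For λ^2 - λ - 24 the discriminant is 97. It is nonnegative but not a perfect square, so the roots are real and irrational: λ = (1 ± sqrt(97))/2 ≈ 5.4244, -4.4244.
Thus the eigenvalues (to 4 decimals) are 5.4244 (modulus 5.4244); -4.4244 (modulus 4.4244). The spectral radius is the largest modulus: r(A) = (1 + sqrt(97))/2 ≈ 5.4244. (Cross-check: r(A) ≤ ||A||_2 ≈ 5.6569; equality holds whenever A is normal, though it can also hold for some non-normal A.)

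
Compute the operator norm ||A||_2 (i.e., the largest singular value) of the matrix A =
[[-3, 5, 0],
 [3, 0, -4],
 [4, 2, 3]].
||A||_2 ≈ 6.3112 (= sqrt(largest eigenvalue of A^T A))

||A||_2 = sigma_max(A) = sqrt(lambda_max(A^T A)). Form the symmetric matrix M = A^T A =
[[34, -7, 0],
 [-7, 29, 6],
 [0, 6, 25]].
Its characteristic polynomial (trace, sum of principal 2x2 minors, determinant of M give the coefficients) is
  p(λ) = det(λ I - M) = λ^3 - 88λ^2 + 2476λ - 22201.
No integer candidate from the rational root theorem (±divisors of 22201) is a root, so the roots are irrational. The cubic discriminant is Δ = 4604309 > 0, so there are three distinct real roots. p(19) = -66 and p(20) = 119 have opposite signs, so a root lies in (19, 20); Newton's method refines it to λ ≈ 19.3217. p(28) = 87 and p(29) = -16 have opposite signs, so a root lies in (28, 29); Newton's method refines it to λ ≈ 28.8474. p(39) = -166 and p(40) = 39 have opposite signs, so a root lies in (39, 40); Newton's method refines it to λ ≈ 39.8309. Check (Vieta): the three roots sum to 88, matching tr M = 88.
So the eigenvalues of A^T A are ≈ 19.3217, 28.8474, 39.8309 (all ≥ 0, as they must be for A^T A). The largest is λ_max ≈ 39.8309, hence ||A||_2 = sqrt(λ_max) ≈ 6.3112.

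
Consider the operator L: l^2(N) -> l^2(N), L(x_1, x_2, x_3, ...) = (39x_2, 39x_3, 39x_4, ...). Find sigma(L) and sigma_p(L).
sigma(L) = closed disk {z in C : |z| ≤ 39}; sigma_p(L) = open disk {z in C : |z| < 39}

Note L = 39·V where V is the unit left shift (V x)_k = x_{k+1}; so sigma(L) = 39·sigma(V) and ||L|| = 39||V||. ||L x||^2 = 1521sum_{k≥2} |x_k|^2 ≤ 1521||x||^2, with equality on {x : x_1 = 0}, so ||L|| = 39. For any lambda with |lambda| < 39, set r = lambda/39 (|r| < 1); the vector x = (1, r, r^2, ...) is in l^2 and satisfies L x = 39(r, r^2, ...) = lambda x, so lambda is an eigenvalue. On the boundary |lambda| = 39 the geometric series diverges, so no l^2 eigenvector exists, but these lambda lie in the approximate point spectrum. Hence sigma(L) is the closed disk of radius 39 and sigma_p(L) is the open disk.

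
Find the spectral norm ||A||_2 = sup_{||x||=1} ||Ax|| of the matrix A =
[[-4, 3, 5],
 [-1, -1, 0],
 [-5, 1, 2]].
||A||_2 ≈ 8.6384 (= sqrt(largest eigenvalue of A^T A))

||A||_2 = sigma_max(A) = sqrt(lambda_max(A^T A)). Form the symmetric matrix M = A^T A =
[[42, -16, -30],
 [-16, 11, 17],
 [-30, 17, 29]].
Its characteristic polynomial (trace, sum of principal 2x2 minors, determinant of M give the coefficients) is
  p(λ) = det(λ I - M) = λ^3 - 82λ^2 + 554λ - 256.
No integer candidate from the rational root theorem (±divisors of 256) is a root, so the roots are irrational. The cubic discriminant is Δ = 1026539248 > 0, so there are three distinct real roots. p(0) = -256 and p(1) = 217 have opposite signs, so a root lies in (0, 1); Newton's method refines it to λ ≈ 0.4987. p(6) = 332 and p(7) = -53 have opposite signs, so a root lies in (6, 7); Newton's method refines it to λ ≈ 6.8794. p(74) = -3068 and p(75) = 1919 have opposite signs, so a root lies in (74, 75); Newton's method refines it to λ ≈ 74.6219. Check (Vieta): the three roots sum to 82, matching tr M = 82.
So the eigenvalues of A^T A are ≈ 0.4987, 6.8794, 74.6219 (all ≥ 0, as they must be for A^T A). The largest is λ_max ≈ 74.6219, hence ||A||_2 = sqrt(λ_max) ≈ 8.6384.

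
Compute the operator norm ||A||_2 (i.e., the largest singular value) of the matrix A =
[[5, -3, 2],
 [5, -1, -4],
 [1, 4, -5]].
||A||_2 ≈ 7.9675 (= sqrt(largest eigenvalue of A^T A))

||A||_2 = sigma_max(A) = sqrt(lambda_max(A^T A)). Form the symmetric matrix M = A^T A =
[[51, -16, -15],
 [-16, 26, -22],
 [-15, -22, 45]].
Its characteristic polynomial (trace, sum of principal 2x2 minors, determinant of M give the coefficients) is
  p(λ) = det(λ I - M) = λ^3 - 122λ^2 + 3826λ - 7056.
No integer candidate from the rational root theorem (±divisors of 7056) is a root, so the roots are irrational. The cubic discriminant is Δ = 540955632 > 0, so there are three distinct real roots. p(1) = -3351 and p(2) = 116 have opposite signs, so a root lies in (1, 2); Newton's method refines it to λ ≈ 1.9654. p(56) = 224 and p(57) = -159 have opposite signs, so a root lies in (56, 57); Newton's method refines it to λ ≈ 56.5542. p(63) = -189 and p(64) = 240 have opposite signs, so a root lies in (63, 64); Newton's method refines it to λ ≈ 63.4804. Check (Vieta): the three roots sum to 122, matching tr M = 122.
So the eigenvalues of A^T A are ≈ 1.9654, 56.5542, 63.4804 (all ≥ 0, as they must be for A^T A). The largest is λ_max ≈ 63.4804, hence ||A||_2 = sqrt(λ_max) ≈ 7.9675.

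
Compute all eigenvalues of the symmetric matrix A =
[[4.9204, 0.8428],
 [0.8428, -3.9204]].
sigma(A) ≈ {-4, 5}

A is real symmetric, so its spectrum consists of real eigenvalues. Expanding the characteristic polynomial of the displayed matrix gives
  det(λ I - A) = p(λ) = λ^2 + (-1)λ + (-20).
Solving p(λ) = 0 yields eigenvalues ≈ -4, 5. (A is shown rounded to 4 decimals, so these recover the underlying integer eigenvalues to within that precision.)
Verification: the trace of A = 1 equals the sum of eigenvalues 1, and det(A) ≈ -20.0002 matches the eigenvalue product -20.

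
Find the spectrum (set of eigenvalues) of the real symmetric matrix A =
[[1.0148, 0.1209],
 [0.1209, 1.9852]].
sigma(A) ≈ {1, 2}

A is real symmetric, so its spectrum consists of real eigenvalues. Expanding the characteristic polynomial of the displayed matrix gives
  det(λ I - A) = p(λ) = λ^2 + (-3)λ + (2).
Solving p(λ) = 0 yields eigenvalues ≈ 1, 2. (A is shown rounded to 4 decimals, so these recover the underlying integer eigenvalues to within that precision.)
Verification: the trace of A = 3 equals the sum of eigenvalues 3, and det(A) ≈ 2.0000 matches the eigenvalue product 2.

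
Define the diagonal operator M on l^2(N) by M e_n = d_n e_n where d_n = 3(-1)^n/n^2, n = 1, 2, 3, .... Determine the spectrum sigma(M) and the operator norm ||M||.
sigma(M) = {3(-1)^n/n^2 : n ≥ 1} ∪ {0}; ||M|| = 3

A bounded diagonal operator on l^2 with diagonal entries d_n has spectrum equal to the closure of {d_n : n ≥ 1}: every d_n is an eigenvalue (with eigenvector e_n), so {d_n} ⊂ sigma(M); the spectrum is closed, so its closure is too; and for lambda not in the closure, (M - lambda I) has bounded inverse (the diagonal entries 1/(d_n - lambda) are bounded). For our sequence d_n = 3(-1)^n/n^2, n = 1, 2, 3, ...:
  - {d_n} = {3(-1)^n/n^2 : n ≥ 1}; the only limit point is 0
  - closure = {3(-1)^n/n^2 : n ≥ 1} ∪ {0}
For the norm: a diagonal operator has ||M|| = sup_n |d_n|. Here |d_n| = 3/n^2 is decreasing, so sup_n |d_n| = |d_1| = 3. So ||M|| = 3.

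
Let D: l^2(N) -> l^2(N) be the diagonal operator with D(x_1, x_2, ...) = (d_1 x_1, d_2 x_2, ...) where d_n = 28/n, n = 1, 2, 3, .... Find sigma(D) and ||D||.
sigma(D) = {28/n : n ≥ 1} ∪ {0}; ||D|| = 28

A bounded diagonal operator on l^2 with diagonal entries d_n has spectrum equal to the closure of {d_n : n ≥ 1}: every d_n is an eigenvalue (with eigenvector e_n), so {d_n} ⊂ sigma(D); the spectrum is closed, so its closure is too; and for lambda not in the closure, (D - lambda I) has bounded inverse (the diagonal entries 1/(d_n - lambda) are bounded). For our sequence d_n = 28/n, n = 1, 2, 3, ...:
  - {d_n} = {28/n : n ≥ 1}; the only limit point is 0
  - closure = {28/n : n ≥ 1} ∪ {0}
For the norm: a diagonal operator has ||D|| = sup_n |d_n|. Here d_n = 28/n is positive and decreasing, so sup_n |d_n| = d_1 = 28. So ||D|| = 28.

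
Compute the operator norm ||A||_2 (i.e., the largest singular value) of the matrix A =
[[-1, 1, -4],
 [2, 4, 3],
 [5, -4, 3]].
||A||_2 ≈ 7.8735 (= sqrt(largest eigenvalue of A^T A))

||A||_2 = sigma_max(A) = sqrt(lambda_max(A^T A)). Form the symmetric matrix M = A^T A =
[[30, -13, 25],
 [-13, 33, -4],
 [25, -4, 34]].
Its characteristic polynomial (trace, sum of principal 2x2 minors, determinant of M give the coefficients) is
  p(λ) = det(λ I - M) = λ^3 - 97λ^2 + 2322λ - 9409.
No integer candidate from the rational root theorem (±divisors of 9409) is a root, so the roots are irrational. The cubic discriminant is Δ = 2058822857 > 0, so there are three distinct real roots. p(5) = -99 and p(6) = 1247 have opposite signs, so a root lies in (5, 6); Newton's method refines it to λ ≈ 5.0697. p(29) = 741 and p(30) = -49 have opposite signs, so a root lies in (29, 30); Newton's method refines it to λ ≈ 29.9386. p(61) = -1723 and p(62) = 15 have opposite signs, so a root lies in (61, 62); Newton's method refines it to λ ≈ 61.9918. Check (Vieta): the three roots sum to 97, matching tr M = 97.
So the eigenvalues of A^T A are ≈ 5.0697, 29.9386, 61.9918 (all ≥ 0, as they must be for A^T A). The largest is λ_max ≈ 61.9918, hence ||A||_2 = sqrt(λ_max) ≈ 7.8735.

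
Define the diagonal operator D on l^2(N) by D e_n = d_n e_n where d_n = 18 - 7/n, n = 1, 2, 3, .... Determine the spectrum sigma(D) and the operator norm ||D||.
sigma(D) = {18 - 7/n : n ≥ 1} ∪ {18}; ||D|| = 18

A bounded diagonal operator on l^2 with diagonal entries d_n has spectrum equal to the closure of {d_n : n ≥ 1}: every d_n is an eigenvalue (with eigenvector e_n), so {d_n} ⊂ sigma(D); the spectrum is closed, so its closure is too; and for lambda not in the closure, (D - lambda I) has bounded inverse (the diagonal entries 1/(d_n - lambda) are bounded). For our sequence d_n = 18 - 7/n, n = 1, 2, 3, ...:
  - {d_n} = {18 - 7/n : n ≥ 1}; the only limit point is 18
  - closure = {18 - 7/n : n ≥ 1} ∪ {18}
For the norm: a diagonal operator has ||D|| = sup_n |d_n|. Here d_n = 18 - 7/n increases monotonically from d_1 = 11 toward 18, with all terms in [11, 18); so sup_n |d_n| = 18 (the supremum is the limit, not attained). So ||D|| = 18.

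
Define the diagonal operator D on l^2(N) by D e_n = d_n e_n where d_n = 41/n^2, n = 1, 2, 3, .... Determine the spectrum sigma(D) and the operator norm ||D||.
sigma(D) = {41/n^2 : n ≥ 1} ∪ {0}; ||D|| = 41

A bounded diagonal operator on l^2 with diagonal entries d_n has spectrum equal to the closure of {d_n : n ≥ 1}: every d_n is an eigenvalue (with eigenvector e_n), so {d_n} ⊂ sigma(D); the spectrum is closed, so its closure is too; and for lambda not in the closure, (D - lambda I) has bounded inverse (the diagonal entries 1/(d_n - lambda) are bounded). For our sequence d_n = 41/n^2, n = 1, 2, 3, ...:
  - {d_n} = {41/n^2 : n ≥ 1}; the only limit point is 0
  - closure = {41/n^2 : n ≥ 1} ∪ {0}
For the norm: a diagonal operator has ||D|| = sup_n |d_n|. Here d_n = 41/n^2 is positive and decreasing, so sup_n |d_n| = d_1 = 41. So ||D|| = 41.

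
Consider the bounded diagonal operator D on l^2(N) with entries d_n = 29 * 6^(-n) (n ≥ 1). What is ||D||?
||D|| = 29/6 (attained at n = 1)

For D diagonal, ||D|| = sup_n |d_n|. The sequence d_n = 29 * 6^(-n) is positive and strictly decreasing (ratio 6^(-1) < 1), so the supremum is d_1 = 29/6. Hence ||D|| = 29/6.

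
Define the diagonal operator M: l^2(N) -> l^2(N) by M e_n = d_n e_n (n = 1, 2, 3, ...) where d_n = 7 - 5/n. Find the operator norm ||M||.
||M|| = 7

For a diagonal operator on l^2 with entries d_n, ||M|| = sup_n |d_n|. Here d_1 = 2, d_2 = 9/2, ..., and d_n = 7 - 5/n increases monotonically toward 7. All terms lie in [2, 7), so |d_n| = d_n and the supremum is the limit 7, which is not attained by any individual d_n. Hence ||M|| = 7.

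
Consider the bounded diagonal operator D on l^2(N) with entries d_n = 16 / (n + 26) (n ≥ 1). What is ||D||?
||D|| = 16/27 (attained at n = 1)

For D diagonal, ||D|| = sup_n |d_n| = sup_n 16/(n + 26). This is positive and strictly decreasing in n, so the supremum is attained at n = 1: d_1 = 16/(1 + 26) = 16/27. Hence ||D|| = 16/27.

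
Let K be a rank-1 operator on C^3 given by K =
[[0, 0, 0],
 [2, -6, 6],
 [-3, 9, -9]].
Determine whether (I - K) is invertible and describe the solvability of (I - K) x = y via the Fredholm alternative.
(I - K) is invertible (det(I - K) = 16 ≠ 0), so for every y in C^3 the equation (I - K) x = y has a unique solution.

K has rank 1, so it is an outer product K = u v^T: every row of K is a multiple of one row vector. Reading off the entries, u = (0, -2, 3) and v = (-1, 3, -3) (row i of K equals u_i·v^T). A rank-one matrix u v^T satisfies K u = u (v·u) and kills the (2)-dimensional subspace v^⊥, so its characteristic polynomial is lambda^2 (lambda - v·u) with v·u = tr K = -15. Hence the eigenvalues of I - K are 1 (multiplicity 2) and 1 - (-15) = 16, so det(I - K) = 16. (Direct check: I - K =
[[1, 0, 0],
 [-2, 7, -6],
 [3, -9, 10]]
has determinant 16.) The finite-dimensional Fredholm alternative says: either (I - K) is invertible, or ker(I - K) ≠ {0} and then range(I - K) = ker((I - K)^*)^⊥, with dim ker(I - K) = dim ker((I - K)^*). Since det(I - K) ≠ 0, 1 is not an eigenvalue of K and ker(I - K) = {0}, so we are in the first case: for every y there is a unique x = (I - K)^(-1) y. Explicitly, by the Sherman–Morrison formula, (I - u v^T)^(-1) = I + u v^T/(1 - v·u), i.e. (I - K)^(-1) = I + K/(16).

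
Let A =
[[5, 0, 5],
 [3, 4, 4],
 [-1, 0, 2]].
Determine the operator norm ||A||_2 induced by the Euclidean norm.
||A||_2 ≈ 9.0244 (= sqrt(largest eigenvalue of A^T A))

||A||_2 = sigma_max(A) = sqrt(lambda_max(A^T A)). Form the symmetric matrix M = A^T A =
[[35, 12, 35],
 [12, 16, 16],
 [35, 16, 45]].
Its characteristic polynomial (trace, sum of principal 2x2 minors, determinant of M give the coefficients) is
  p(λ) = det(λ I - M) = λ^3 - 96λ^2 + 1230λ - 3600.
No integer candidate from the rational root theorem (±divisors of 3600) is a root, so the roots are irrational. The cubic discriminant is Δ = 1060884000 > 0, so there are three distinct real roots. p(4) = -152 and p(5) = 275 have opposite signs, so a root lies in (4, 5); Newton's method refines it to λ ≈ 4.3142. p(10) = 100 and p(11) = -355 have opposite signs, so a root lies in (10, 11); Newton's method refines it to λ ≈ 10.2462. p(81) = -2385 and p(82) = 3124 have opposite signs, so a root lies in (81, 82); Newton's method refines it to λ ≈ 81.4396. Check (Vieta): the three roots sum to 96, matching tr M = 96.
So the eigenvalues of A^T A are ≈ 4.3142, 10.2462, 81.4396 (all ≥ 0, as they must be for A^T A). The largest is λ_max ≈ 81.4396, hence ||A||_2 = sqrt(λ_max) ≈ 9.0244.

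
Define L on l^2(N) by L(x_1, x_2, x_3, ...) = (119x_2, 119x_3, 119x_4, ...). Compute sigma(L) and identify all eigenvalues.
sigma(L) = closed disk {z in C : |z| ≤ 119}; sigma_p(L) = open disk {z in C : |z| < 119}

Note L = 119·V where V is the unit left shift (V x)_k = x_{k+1}; so sigma(L) = 119·sigma(V) and ||L|| = 119||V||. ||L x||^2 = 14161sum_{k≥2} |x_k|^2 ≤ 14161||x||^2, with equality on {x : x_1 = 0}, so ||L|| = 119. For any lambda with |lambda| < 119, set r = lambda/119 (|r| < 1); the vector x = (1, r, r^2, ...) is in l^2 and satisfies L x = 119(r, r^2, ...) = lambda x, so lambda is an eigenvalue. On the boundary |lambda| = 119 the geometric series diverges, so no l^2 eigenvector exists, but these lambda lie in the approximate point spectrum. Hence sigma(L) is the closed disk of radius 119 and sigma_p(L) is the open disk.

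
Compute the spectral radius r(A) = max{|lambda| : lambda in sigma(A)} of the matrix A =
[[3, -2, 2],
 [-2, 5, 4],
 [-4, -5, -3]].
r(A) ≈ 5.8862

The eigenvalues of A are the roots of its characteristic polynomial. With M = A (coefficients from the trace, the sum of principal 2x2 minors, and det A):
  p(λ) = det(λ I - M) = λ^3 - 5λ^2 + 15λ - 119.
No integer candidate from the rational root theorem (±divisors of 119) is a root, so the roots are irrational. The cubic discriminant is Δ = -289072 < 0, so there is one real root and a complex-conjugate pair. p(5) = -44 and p(6) = 7 have opposite signs, so a root lies in (5, 6); Newton's method refines it to λ ≈ 5.8862. Dividing out (λ - (5.8862)) leaves approximately λ^2 + 0.8862λ + 20.2166. For λ^2 + 0.8862λ + 20.2166 the discriminant is -80.0811. It is negative, so the remaining roots are the complex-conjugate pair λ ≈ -0.4431 ± 4.4744i. Their product equals the constant term, so |λ|^2 ≈ 20.2166 and |λ| ≈ 4.4963.
Thus the eigenvalues (to 4 decimals) are 5.8862 (modulus 5.8862); -0.4431 ± 4.4744i (modulus 4.4963). The spectral radius is the largest modulus: r(A) ≈ 5.8862. (Cross-check: r(A) ≤ ||A||_2 ≈ 8.7528; equality holds whenever A is normal, though it can also hold for some non-normal A.)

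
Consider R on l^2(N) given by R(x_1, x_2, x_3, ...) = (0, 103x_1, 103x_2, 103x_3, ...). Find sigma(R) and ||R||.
sigma(R) = closed disk {z in C : |z| ≤ 103}; ||R|| = 103

Note R = 103·U where U is the unit right shift (U x)_k = x_{k-1} (with x_0 := 0); so ||R|| = 103||U|| and sigma(R) = 103·sigma(U). ||R x||^2 = sum_{k≥1} |103x_k|^2 = 10609||x||^2, so ||R|| = 103 and sigma(R) ⊂ {|z| ≤ 103}. For any |lambda| < 103, the equation (R - lambda I) x = 0 forces x_1 = 0, then 103x_k = lambda x_{k+1} ⇒ x = 0, so R has no eigenvalues. But (R - lambda I) is not surjective for |lambda| < 103: solving (R - lambda I) x = e_1 would require x_n proportional to (lambda/103)^(-n), which is not in l^2. So every |lambda| < 103 lies in the residual spectrum. The boundary |lambda| = 103 is in the approximate point spectrum (the spectrum is closed). Hence sigma(R) is the closed disk of radius 103.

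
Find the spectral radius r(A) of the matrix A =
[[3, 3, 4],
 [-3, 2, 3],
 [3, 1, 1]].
r(A) ≈ 4.8385

The eigenvalues of A are the roots of its characteristic polynomial. With M = A (coefficients from the trace, the sum of principal 2x2 minors, and det A):
  p(λ) = det(λ I - M) = λ^3 - 6λ^2 + 5λ + 3.
No integer candidate from the rational root theorem (±divisors of 3) is a root, so the roots are irrational. The cubic discriminant is Δ = 1129 > 0, so there are three distinct real roots. p(-1) = -9 and p(0) = 3 have opposite signs, so a root lies in (-1, 0); Newton's method refines it to λ ≈ -0.3977. p(1) = 3 and p(2) = -3 have opposite signs, so a root lies in (1, 2); Newton's method refines it to λ ≈ 1.5592. p(4) = -9 and p(5) = 3 have opposite signs, so a root lies in (4, 5); Newton's method refines it to λ ≈ 4.8385. Check (Vieta): the three roots sum to 6, matching tr M = 6.
Thus the eigenvalues (to 4 decimals) are -0.3977 (modulus 0.3977); 1.5592 (modulus 1.5592); 4.8385 (modulus 4.8385). The spectral radius is the largest modulus: r(A) ≈ 4.8385. (Cross-check: r(A) ≤ ||A||_2 ≈ 6.6376; equality holds whenever A is normal, though it can also hold for some non-normal A.)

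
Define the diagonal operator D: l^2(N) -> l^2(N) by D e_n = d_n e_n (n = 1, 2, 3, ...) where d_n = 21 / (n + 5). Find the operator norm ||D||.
||D|| = 7/2 (attained at n = 1)

For D diagonal, ||D|| = sup_n |d_n| = sup_n 21/(n + 5). This is positive and strictly decreasing in n, so the supremum is attained at n = 1: d_1 = 21/(1 + 5) = 7/2. Hence ||D|| = 7/2.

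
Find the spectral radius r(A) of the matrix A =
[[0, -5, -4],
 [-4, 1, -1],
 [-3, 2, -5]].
r(A) ≈ 6.8699

The eigenvalues of A are the roots of its characteristic polynomial. With M = A (coefficients from the trace, the sum of principal 2x2 minors, and det A):
  p(λ) = det(λ I - M) = λ^3 + 4λ^2 - 35λ - 105.
No integer candidate from the rational root theorem (±divisors of 105) is a root, so the roots are irrational. The cubic discriminant is Δ = 184905 > 0, so there are three distinct real roots. p(-7) = -7 and p(-6) = 33 have opposite signs, so a root lies in (-7, -6); Newton's method refines it to λ ≈ -6.8699. p(-3) = 9 and p(-2) = -27 have opposite signs, so a root lies in (-3, -2); Newton's method refines it to λ ≈ -2.7296. p(5) = -55 and p(6) = 45 have opposite signs, so a root lies in (5, 6); Newton's method refines it to λ ≈ 5.5995. Check (Vieta): the three roots sum to -4, matching tr M = -4.
Thus the eigenvalues (to 4 decimals) are -6.8699 (modulus 6.8699); -2.7296 (modulus 2.7296); 5.5995 (modulus 5.5995). The spectral radius is the largest modulus: r(A) ≈ 6.8699. (Cross-check: r(A) ≤ ||A||_2 ≈ 7.3847; equality holds whenever A is normal, though it can also hold for some non-normal A.)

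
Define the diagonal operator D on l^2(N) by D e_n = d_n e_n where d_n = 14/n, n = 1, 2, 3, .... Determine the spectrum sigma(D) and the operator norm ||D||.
sigma(D) = {14/n : n ≥ 1} ∪ {0}; ||D|| = 14

A bounded diagonal operator on l^2 with diagonal entries d_n has spectrum equal to the closure of {d_n : n ≥ 1}: every d_n is an eigenvalue (with eigenvector e_n), so {d_n} ⊂ sigma(D); the spectrum is closed, so its closure is too; and for lambda not in the closure, (D - lambda I) has bounded inverse (the diagonal entries 1/(d_n - lambda) are bounded). For our sequence d_n = 14/n, n = 1, 2, 3, ...:
  - {d_n} = {14/n : n ≥ 1}; the only limit point is 0
  - closure = {14/n : n ≥ 1} ∪ {0}
For the norm: a diagonal operator has ||D|| = sup_n |d_n|. Here d_n = 14/n is positive and decreasing, so sup_n |d_n| = d_1 = 14. So ||D|| = 14.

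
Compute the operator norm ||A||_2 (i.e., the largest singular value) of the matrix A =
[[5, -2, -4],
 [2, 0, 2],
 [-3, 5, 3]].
||A||_2 = sqrt((90 + sqrt(5196))/2) ≈ 9.0023 (= sqrt(largest eigenvalue of A^T A))

||A||_2 = sigma_max(A) = sqrt(lambda_max(A^T A)). Form the symmetric matrix M = A^T A =
[[38, -25, -25],
 [-25, 29, 23],
 [-25, 23, 29]].
Its characteristic polynomial (trace, sum of principal 2x2 minors, determinant of M give the coefficients) is
  p(λ) = det(λ I - M) = λ^3 - 96λ^2 + 1266λ - 4356.
By the rational root theorem any rational root is an integer divisor of 4356. Testing λ = 6: p(6) = 216 - 3456 + 7596 - 4356 = 0, so λ = 6 is a root. Dividing out (λ - 6) leaves p(λ) = (λ - 6)(λ^2 - 90λ + 726). For λ^2 - 90λ + 726 the discriminant is 5196. It is nonnegative but not a perfect square, so the roots are real and irrational: λ = (90 ± sqrt(5196))/2 ≈ 81.0416, 8.9584.
So the eigenvalues of A^T A are ≈ 6, 8.9584, 81.0416 (all ≥ 0, as they must be for A^T A). The largest is λ_max = (90 + sqrt(5196))/2 ≈ 81.0416, hence ||A||_2 = sqrt(λ_max) = sqrt((90 + sqrt(5196))/2) ≈ 9.0023.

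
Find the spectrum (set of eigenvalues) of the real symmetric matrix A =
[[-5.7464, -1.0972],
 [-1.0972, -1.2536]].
sigma(A) ≈ {-6, -1}

A is real symmetric, so its spectrum consists of real eigenvalues. Expanding the characteristic polynomial of the displayed matrix gives
  det(λ I - A) = p(λ) = λ^2 + (7)λ + (6).
Solving p(λ) = 0 yields eigenvalues ≈ -6, -1. (A is shown rounded to 4 decimals, so these recover the underlying integer eigenvalues to within that precision.)
Verification: the trace of A = -7 equals the sum of eigenvalues -7, and det(A) ≈ 5.9998 matches the eigenvalue product 6.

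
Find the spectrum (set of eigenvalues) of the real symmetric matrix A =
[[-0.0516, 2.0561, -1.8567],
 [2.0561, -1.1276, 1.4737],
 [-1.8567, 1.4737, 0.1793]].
sigma(A) ≈ {-4, 1, 2}

A is real symmetric, so its spectrum consists of real eigenvalues. Expanding the characteristic polynomial of the displayed matrix gives
  det(λ I - A) = p(λ) = λ^3 + (1)λ^2 + (-10)λ + (8).
Solving p(λ) = 0 yields eigenvalues ≈ -4, 1, 2. (A is shown rounded to 4 decimals, so these recover the underlying integer eigenvalues to within that precision.)
Verification: the trace of A = -1 equals the sum of eigenvalues -1, and det(A) ≈ -8.0002 matches the eigenvalue product -8.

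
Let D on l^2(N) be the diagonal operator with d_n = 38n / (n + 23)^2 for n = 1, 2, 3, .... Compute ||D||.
||D|| = 19/46 (attained at n = 23)

For D diagonal, ||D|| = sup_n |d_n|. Treat f(x) = 38x / (x + 23)^2 for real x > 0. By the quotient rule, f'(x) = 38(23 - x)/(x + 23)^3, which is positive for x < 23 and negative for x > 23. So f has a unique maximum at x = 23, and since 23 is a positive integer, the supremum over n ≥ 1 is attained at n = 23: d_23 = 38·23/(23 + 23)^2 = 38·23/2116 = 19/46. Hence ||D|| = 19/46.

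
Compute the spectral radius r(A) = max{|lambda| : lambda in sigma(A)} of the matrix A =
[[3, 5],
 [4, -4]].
r(A) = (1 + sqrt(129))/2 ≈ 6.1789

The eigenvalues of A are the roots of its characteristic polynomial. With M = A (coefficients from the trace and determinant):
  p(λ) = det(λ I - M) = λ^2 + λ - 32.
For λ^2 + λ - 32 the discriminant is 129. It is nonnegative but not a perfect square, so the roots are real and irrational: λ = (-1 ± sqrt(129))/2 ≈ 5.1789, -6.1789.
Thus the eigenvalues (to 4 decimals) are 5.1789 (modulus 5.1789); -6.1789 (modulus 6.1789). The spectral radius is the largest modulus: r(A) = (1 + sqrt(129))/2 ≈ 6.1789. (Cross-check: r(A) ≤ ||A||_2 ≈ 6.408; equality holds whenever A is normal, though it can also hold for some non-normal A.)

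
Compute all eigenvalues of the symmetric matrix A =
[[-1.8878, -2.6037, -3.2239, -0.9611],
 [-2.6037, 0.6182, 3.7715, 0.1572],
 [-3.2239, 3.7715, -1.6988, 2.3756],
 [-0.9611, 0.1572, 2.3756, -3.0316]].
sigma(A) ≈ {-6, -4, -2, 6}

A is real symmetric, so its spectrum consists of real eigenvalues. Expanding the characteristic polynomial of the displayed matrix gives
  det(λ I - A) = p(λ) = λ^4 + (6)λ^3 + (-28)λ^2 + (-216.0023)λ + (-288.0079).
Solving p(λ) = 0 yields eigenvalues ≈ -6, -4, -2, 6. (A is shown rounded to 4 decimals, so these recover the underlying integer eigenvalues to within that precision.)
Verification: the trace of A = -6 equals the sum of eigenvalues -6, and det(A) ≈ -288.0079 matches the eigenvalue product -288.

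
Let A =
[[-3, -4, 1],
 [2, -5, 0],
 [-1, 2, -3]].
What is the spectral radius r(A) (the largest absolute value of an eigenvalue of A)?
r(A) ≈ 5.0101

The eigenvalues of A are the roots of its characteristic polynomial. With M = A (coefficients from the trace, the sum of principal 2x2 minors, and det A):
  p(λ) = det(λ I - M) = λ^3 + 11λ^2 + 48λ + 70.
No integer candidate from the rational root theorem (±divisors of 70) is a root, so the roots are irrational. The cubic discriminant is Δ = -3284 < 0, so there is one real root and a complex-conjugate pair. p(-3) = -2 and p(-2) = 10 have opposite signs, so a root lies in (-3, -2); Newton's method refines it to λ ≈ -2.7887. Dividing out (λ - (-2.7887)) leaves approximately λ^2 + 8.2113λ + 25.1009. For λ^2 + 8.2113λ + 25.1009 the discriminant is -32.9789. It is negative, so the remaining roots are the complex-conjugate pair λ ≈ -4.1056 ± 2.8714i. Their product equals the constant term, so |λ|^2 ≈ 25.1009 and |λ| ≈ 5.0101.
Thus the eigenvalues (to 4 decimals) are -2.7887 (modulus 2.7887); -4.1056 ± 2.8714i (modulus 5.0101). The spectral radius is the largest modulus: r(A) ≈ 5.0101. (Cross-check: r(A) ≤ ||A||_2 ≈ 6.9033; equality holds whenever A is normal, though it can also hold for some non-normal A.)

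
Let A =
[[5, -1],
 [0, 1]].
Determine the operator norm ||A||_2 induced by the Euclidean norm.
||A||_2 = sqrt((27 + sqrt(629))/2) ≈ 5.1029 (= sqrt(largest eigenvalue of A^T A))

||A||_2 = sigma_max(A) = sqrt(lambda_max(A^T A)). Form the symmetric matrix M = A^T A =
[[25, -5],
 [-5, 2]].
Its characteristic polynomial (trace, determinant of M give the coefficients) is
  p(λ) = det(λ I - M) = λ^2 - 27λ + 25.
For λ^2 - 27λ + 25 the discriminant is 629. It is nonnegative but not a perfect square, so the roots are real and irrational: λ = (27 ± sqrt(629))/2 ≈ 26.0399, 0.9601.
So the eigenvalues of A^T A are ≈ 0.9601, 26.0399 (all ≥ 0, as they must be for A^T A). The largest is λ_max = (27 + sqrt(629))/2 ≈ 26.0399, hence ||A||_2 = sqrt(λ_max) = sqrt((27 + sqrt(629))/2) ≈ 5.1029.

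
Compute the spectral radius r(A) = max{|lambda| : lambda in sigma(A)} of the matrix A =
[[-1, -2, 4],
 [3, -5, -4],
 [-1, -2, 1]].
r(A) ≈ 5.8065

The eigenvalues of A are the roots of its characteristic polynomial. With M = A (coefficients from the trace, the sum of principal 2x2 minors, and det A):
  p(λ) = det(λ I - M) = λ^3 + 5λ^2 + λ + 33.
No integer candidate from the rational root theorem (±divisors of 33) is a root, so the roots are irrational. The cubic discriminant is Δ = -42912 < 0, so there is one real root and a complex-conjugate pair. p(-6) = -9 and p(-5) = 28 have opposite signs, so a root lies in (-6, -5); Newton's method refines it to λ ≈ -5.8065. Dividing out (λ - (-5.8065)) leaves approximately λ^2 - 0.8065λ + 5.6832. For λ^2 - 0.8065λ + 5.6832 the discriminant is -22.0825. It is negative, so the remaining roots are the complex-conjugate pair λ ≈ 0.4033 ± 2.3496i. Their product equals the constant term, so |λ|^2 ≈ 5.6832 and |λ| ≈ 2.384.
Thus the eigenvalues (to 4 decimals) are -5.8065 (modulus 5.8065); 0.4033 ± 2.3496i (modulus 2.384). The spectral radius is the largest modulus: r(A) ≈ 5.8065. (Cross-check: r(A) ≤ ||A||_2 ≈ 7.2505; equality holds whenever A is normal, though it can also hold for some non-normal A.)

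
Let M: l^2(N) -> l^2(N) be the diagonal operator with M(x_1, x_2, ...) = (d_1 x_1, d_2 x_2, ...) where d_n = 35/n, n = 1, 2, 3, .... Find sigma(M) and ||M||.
sigma(M) = {35/n : n ≥ 1} ∪ {0}; ||M|| = 35

A bounded diagonal operator on l^2 with diagonal entries d_n has spectrum equal to the closure of {d_n : n ≥ 1}: every d_n is an eigenvalue (with eigenvector e_n), so {d_n} ⊂ sigma(M); the spectrum is closed, so its closure is too; and for lambda not in the closure, (M - lambda I) has bounded inverse (the diagonal entries 1/(d_n - lambda) are bounded). For our sequence d_n = 35/n, n = 1, 2, 3, ...:
  - {d_n} = {35/n : n ≥ 1}; the only limit point is 0
  - closure = {35/n : n ≥ 1} ∪ {0}
For the norm: a diagonal operator has ||M|| = sup_n |d_n|. Here d_n = 35/n is positive and decreasing, so sup_n |d_n| = d_1 = 35. So ||M|| = 35.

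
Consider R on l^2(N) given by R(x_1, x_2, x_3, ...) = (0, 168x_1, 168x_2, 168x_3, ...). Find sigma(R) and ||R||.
sigma(R) = closed disk {z in C : |z| ≤ 168}; ||R|| = 168

Note R = 168·U where U is the unit right shift (U x)_k = x_{k-1} (with x_0 := 0); so ||R|| = 168||U|| and sigma(R) = 168·sigma(U). ||R x||^2 = sum_{k≥1} |168x_k|^2 = 28224||x||^2, so ||R|| = 168 and sigma(R) ⊂ {|z| ≤ 168}. For any |lambda| < 168, the equation (R - lambda I) x = 0 forces x_1 = 0, then 168x_k = lambda x_{k+1} ⇒ x = 0, so R has no eigenvalues. But (R - lambda I) is not surjective for |lambda| < 168: solving (R - lambda I) x = e_1 would require x_n proportional to (lambda/168)^(-n), which is not in l^2. So every |lambda| < 168 lies in the residual spectrum. The boundary |lambda| = 168 is in the approximate point spectrum (the spectrum is closed). Hence sigma(R) is the closed disk of radius 168.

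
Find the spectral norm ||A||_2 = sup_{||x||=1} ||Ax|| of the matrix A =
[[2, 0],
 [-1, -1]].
||A||_2 = sqrt((6 + sqrt(20))/2) ≈ 2.2882 (= sqrt(largest eigenvalue of A^T A))

||A||_2 = sigma_max(A) = sqrt(lambda_max(A^T A)). Form the symmetric matrix M = A^T A =
[[5, 1],
 [1, 1]].
Its characteristic polynomial (trace, determinant of M give the coefficients) is
  p(λ) = det(λ I - M) = λ^2 - 6λ + 4.
For λ^2 - 6λ + 4 the discriminant is 20. It is nonnegative but not a perfect square, so the roots are real and irrational: λ = (6 ± sqrt(20))/2 ≈ 5.2361, 0.7639.
So the eigenvalues of A^T A are ≈ 0.7639, 5.2361 (all ≥ 0, as they must be for A^T A). The largest is λ_max = (6 + sqrt(20))/2 ≈ 5.2361, hence ||A||_2 = sqrt(λ_max) = sqrt((6 + sqrt(20))/2) ≈ 2.2882.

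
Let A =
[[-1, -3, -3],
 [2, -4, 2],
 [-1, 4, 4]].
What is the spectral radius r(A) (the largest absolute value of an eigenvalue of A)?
r(A) ≈ 4.9526

The eigenvalues of A are the roots of its characteristic polynomial. With M = A (coefficients from the trace, the sum of principal 2x2 minors, and det A):
  p(λ) = det(λ I - M) = λ^3 + λ^2 - 21λ - 42.
No integer candidate from the rational root theorem (±divisors of 42) is a root, so the roots are irrational. The cubic discriminant is Δ = 5901 > 0, so there are three distinct real roots. p(-4) = -6 and p(-3) = 3 have opposite signs, so a root lies in (-4, -3); Newton's method refines it to λ ≈ -3.5909. p(-3) = 3 and p(-2) = -4 have opposite signs, so a root lies in (-3, -2); Newton's method refines it to λ ≈ -2.3616. p(4) = -46 and p(5) = 3 have opposite signs, so a root lies in (4, 5); Newton's method refines it to λ ≈ 4.9526. Check (Vieta): the three roots sum to -1, matching tr M = -1.
Thus the eigenvalues (to 4 decimals) are -3.5909 (modulus 3.5909); -2.3616 (modulus 2.3616); 4.9526 (modulus 4.9526). The spectral radius is the largest modulus: r(A) ≈ 4.9526. (Cross-check: r(A) ≤ ||A||_2 ≈ 7.3288; equality holds whenever A is normal, though it can also hold for some non-normal A.)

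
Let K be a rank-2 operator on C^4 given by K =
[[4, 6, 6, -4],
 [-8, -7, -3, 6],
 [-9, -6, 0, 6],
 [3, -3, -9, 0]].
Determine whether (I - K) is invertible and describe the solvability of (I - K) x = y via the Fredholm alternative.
(I - K) is invertible (det(I - K) = 144 ≠ 0), so for every y in C^4 the equation (I - K) x = y has a unique solution.

K has rank 2 and factors as K = U V^T = u1 v1^T + u2 v2^T with u1 = (2, -1, 0, -3), v1 = (2, 3, 3, -2), u2 = (0, -2, -3, 3), v2 = (3, 2, 0, -2) (multiplying out reproduces the displayed K). The nonzero eigenvalues of U V^T coincide with those of the 2 x 2 matrix G = V^T U = [[v1·u1, v1·u2], [v2·u1, v2·u2]] = [[7, -21], [10, -10]], and by the Sylvester determinant identity det(I_4 - U V^T) = det(I_2 - V^T U) = det([[-6, 21], [-10, 11]]) = (-6)(11) - (21)(-10) = 144. (Direct check: I - K =
[[-3, -6, -6, 4],
 [8, 8, 3, -6],
 [9, 6, 1, -6],
 [-3, 3, 9, 1]]
has determinant 144.) The finite-dimensional Fredholm alternative says: either (I - K) is invertible, or ker(I - K) ≠ {0} and then range(I - K) = ker((I - K)^*)^⊥, with dim ker(I - K) = dim ker((I - K)^*). Since det(I - K) ≠ 0, 1 is not an eigenvalue of K and ker(I - K) = {0}, so we are in the first case: for every y there is a unique x = (I - K)^(-1) y. (Explicitly, by the Woodbury identity, (I - U V^T)^(-1) = I + U (I_2 - G)^(-1) V^T.)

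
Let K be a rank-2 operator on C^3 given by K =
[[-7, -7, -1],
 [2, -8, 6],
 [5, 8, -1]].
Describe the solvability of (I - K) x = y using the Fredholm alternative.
(I - K) is invertible (det(I - K) = 59 ≠ 0), so for every y in C^3 the equation (I - K) x = y has a unique solution.

K has rank 2 and factors as K = U V^T = u1 v1^T + u2 v2^T with u1 = (3, 2, -3), v1 = (-1, -3, 1), u2 = (-2, 2, 1), v2 = (2, -1, 2) (multiplying out reproduces the displayed K). The nonzero eigenvalues of U V^T coincide with those of the 2 x 2 matrix G = V^T U = [[v1·u1, v1·u2], [v2·u1, v2·u2]] = [[-12, -3], [-2, -4]], and by the Sylvester determinant identity det(I_3 - U V^T) = det(I_2 - V^T U) = det([[13, 3], [2, 5]]) = (13)(5) - (3)(2) = 59. (Direct check: I - K =
[[8, 7, 1],
 [-2, 9, -6],
 [-5, -8, 2]]
has determinant 59.) The finite-dimensional Fredholm alternative says: either (I - K) is invertible, or ker(I - K) ≠ {0} and then range(I - K) = ker((I - K)^*)^⊥, with dim ker(I - K) = dim ker((I - K)^*). Since det(I - K) ≠ 0, 1 is not an eigenvalue of K and ker(I - K) = {0}, so we are in the first case: for every y there is a unique x = (I - K)^(-1) y. (Explicitly, by the Woodbury identity, (I - U V^T)^(-1) = I + U (I_2 - G)^(-1) V^T.)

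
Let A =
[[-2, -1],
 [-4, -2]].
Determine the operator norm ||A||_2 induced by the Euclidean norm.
||A||_2 = 5 (= sqrt(largest eigenvalue of A^T A))

||A||_2 = sigma_max(A) = sqrt(lambda_max(A^T A)). Form the symmetric matrix M = A^T A =
[[20, 10],
 [10, 5]].
Its characteristic polynomial (trace, determinant of M give the coefficients) is
  p(λ) = det(λ I - M) = λ^2 - 25λ.
For λ^2 - 25λ the discriminant is 625. It is a perfect square (25^2), so the roots are rational: λ = (25 ± 25)/2 = 25, 0.
So the eigenvalues of A^T A are ≈ 0, 25 (all ≥ 0, as they must be for A^T A). The largest is λ_max = 25, hence ||A||_2 = sqrt(λ_max) = 5.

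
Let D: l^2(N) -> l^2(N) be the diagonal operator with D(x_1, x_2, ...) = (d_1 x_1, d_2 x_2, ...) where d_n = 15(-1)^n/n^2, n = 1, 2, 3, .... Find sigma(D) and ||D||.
sigma(D) = {15(-1)^n/n^2 : n ≥ 1} ∪ {0}; ||D|| = 15

A bounded diagonal operator on l^2 with diagonal entries d_n has spectrum equal to the closure of {d_n : n ≥ 1}: every d_n is an eigenvalue (with eigenvector e_n), so {d_n} ⊂ sigma(D); the spectrum is closed, so its closure is too; and for lambda not in the closure, (D - lambda I) has bounded inverse (the diagonal entries 1/(d_n - lambda) are bounded). For our sequence d_n = 15(-1)^n/n^2, n = 1, 2, 3, ...:
  - {d_n} = {15(-1)^n/n^2 : n ≥ 1}; the only limit point is 0
  - closure = {15(-1)^n/n^2 : n ≥ 1} ∪ {0}
For the norm: a diagonal operator has ||D|| = sup_n |d_n|. Here |d_n| = 15/n^2 is decreasing, so sup_n |d_n| = |d_1| = 15. So ||D|| = 15.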